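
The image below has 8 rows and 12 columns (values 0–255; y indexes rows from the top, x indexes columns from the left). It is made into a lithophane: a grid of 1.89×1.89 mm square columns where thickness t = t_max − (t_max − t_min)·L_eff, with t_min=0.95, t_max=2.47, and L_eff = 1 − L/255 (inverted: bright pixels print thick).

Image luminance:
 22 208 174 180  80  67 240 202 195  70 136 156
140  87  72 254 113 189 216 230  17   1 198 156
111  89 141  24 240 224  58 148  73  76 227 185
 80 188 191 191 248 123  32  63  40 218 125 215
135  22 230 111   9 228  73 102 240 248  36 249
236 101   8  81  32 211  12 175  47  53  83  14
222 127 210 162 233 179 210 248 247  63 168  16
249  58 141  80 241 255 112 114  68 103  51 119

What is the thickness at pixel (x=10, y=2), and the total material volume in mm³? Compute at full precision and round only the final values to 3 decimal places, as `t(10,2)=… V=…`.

span = t_max - t_min = 2.47 - 0.95 = 1.520
L(10,2) = 227, L_eff = 1 - 227/255 = 0.109804 (inverted)
t(10,2) = 2.47 - 1.520·0.109804 = 2.303
Σt over all 8·12 pixels = 14402/85 ≈ 169.4352941
V = pitch²·Σt = 1.89²·14402/85 = 605.240

t(10,2)=2.303 V=605.240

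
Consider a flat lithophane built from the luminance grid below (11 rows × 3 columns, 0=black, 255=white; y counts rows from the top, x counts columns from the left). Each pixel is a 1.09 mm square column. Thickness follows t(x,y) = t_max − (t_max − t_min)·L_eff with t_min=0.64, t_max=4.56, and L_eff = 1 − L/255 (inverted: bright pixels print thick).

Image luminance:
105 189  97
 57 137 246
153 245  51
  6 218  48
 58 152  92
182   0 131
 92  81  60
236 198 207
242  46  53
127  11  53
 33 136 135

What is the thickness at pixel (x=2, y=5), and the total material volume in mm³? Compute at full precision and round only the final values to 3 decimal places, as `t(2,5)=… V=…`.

span = t_max - t_min = 4.56 - 0.64 = 3.920
L(2,5) = 131, L_eff = 1 - 131/255 = 0.486275 (inverted)
t(2,5) = 4.56 - 3.920·0.486275 = 2.654
Σt over all 11·3 pixels = 514586/6375 ≈ 80.7193725
V = pitch²·Σt = 1.09²·514586/6375 = 95.903

t(2,5)=2.654 V=95.903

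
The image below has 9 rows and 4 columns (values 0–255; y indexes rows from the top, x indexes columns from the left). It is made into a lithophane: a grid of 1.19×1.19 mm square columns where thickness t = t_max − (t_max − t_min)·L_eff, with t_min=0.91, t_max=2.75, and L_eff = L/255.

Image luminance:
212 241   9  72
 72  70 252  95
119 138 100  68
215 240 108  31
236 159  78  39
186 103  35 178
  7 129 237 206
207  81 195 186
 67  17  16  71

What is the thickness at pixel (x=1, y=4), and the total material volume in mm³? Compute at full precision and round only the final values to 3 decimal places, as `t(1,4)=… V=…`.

t(1,4)=1.603 V=94.468

span = t_max - t_min = 2.75 - 0.91 = 1.840
L(1,4) = 159, L_eff = 159/255 = 0.623529
t(1,4) = 2.75 - 1.840·0.623529 = 1.603
Σt over all 9·4 pixels = 17011/255 ≈ 66.7098039
V = pitch²·Σt = 1.19²·17011/255 = 94.468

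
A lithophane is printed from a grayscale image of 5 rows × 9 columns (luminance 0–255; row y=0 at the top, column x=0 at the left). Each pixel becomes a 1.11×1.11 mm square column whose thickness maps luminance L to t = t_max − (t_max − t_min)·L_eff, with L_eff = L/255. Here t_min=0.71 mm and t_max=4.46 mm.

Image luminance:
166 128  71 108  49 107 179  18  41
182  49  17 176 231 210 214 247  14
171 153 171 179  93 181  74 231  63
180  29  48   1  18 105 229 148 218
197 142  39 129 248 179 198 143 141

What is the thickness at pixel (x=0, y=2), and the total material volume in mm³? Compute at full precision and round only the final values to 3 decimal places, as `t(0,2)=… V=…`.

span = t_max - t_min = 4.46 - 0.71 = 3.750
L(0,2) = 171, L_eff = 171/255 = 0.670588
t(0,2) = 4.46 - 3.750·0.670588 = 1.945
Σt over all 5·9 pixels = 38663/340 ≈ 113.7147059
V = pitch²·Σt = 1.11²·38663/340 = 140.108

t(0,2)=1.945 V=140.108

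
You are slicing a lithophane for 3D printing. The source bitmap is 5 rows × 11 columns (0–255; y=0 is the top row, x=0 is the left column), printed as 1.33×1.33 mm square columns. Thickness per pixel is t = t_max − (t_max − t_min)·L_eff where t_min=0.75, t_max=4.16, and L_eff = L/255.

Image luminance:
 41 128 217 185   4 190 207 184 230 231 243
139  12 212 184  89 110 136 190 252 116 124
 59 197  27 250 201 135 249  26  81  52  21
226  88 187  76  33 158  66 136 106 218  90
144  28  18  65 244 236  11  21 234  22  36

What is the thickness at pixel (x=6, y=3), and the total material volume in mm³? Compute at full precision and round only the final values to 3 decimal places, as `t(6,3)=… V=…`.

span = t_max - t_min = 4.16 - 0.75 = 3.410
L(6,3) = 66, L_eff = 66/255 = 0.258824
t(6,3) = 4.16 - 3.410·0.258824 = 3.277
Σt over all 5·11 pixels = 678227/5100 ≈ 132.9856863
V = pitch²·Σt = 1.33²·678227/5100 = 235.238

t(6,3)=3.277 V=235.238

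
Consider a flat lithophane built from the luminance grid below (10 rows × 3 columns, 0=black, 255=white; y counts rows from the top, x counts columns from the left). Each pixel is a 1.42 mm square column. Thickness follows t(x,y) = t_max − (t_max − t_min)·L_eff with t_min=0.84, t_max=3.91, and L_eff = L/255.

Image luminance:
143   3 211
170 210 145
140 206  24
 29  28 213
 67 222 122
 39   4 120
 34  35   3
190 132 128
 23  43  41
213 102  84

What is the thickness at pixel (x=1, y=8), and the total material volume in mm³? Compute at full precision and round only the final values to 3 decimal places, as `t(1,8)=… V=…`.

t(1,8)=3.392 V=160.686

span = t_max - t_min = 3.91 - 0.84 = 3.070
L(1,8) = 43, L_eff = 43/255 = 0.168627
t(1,8) = 3.91 - 3.070·0.168627 = 3.392
Σt over all 10·3 pixels = 1016041/12750 ≈ 79.6894902
V = pitch²·Σt = 1.42²·1016041/12750 = 160.686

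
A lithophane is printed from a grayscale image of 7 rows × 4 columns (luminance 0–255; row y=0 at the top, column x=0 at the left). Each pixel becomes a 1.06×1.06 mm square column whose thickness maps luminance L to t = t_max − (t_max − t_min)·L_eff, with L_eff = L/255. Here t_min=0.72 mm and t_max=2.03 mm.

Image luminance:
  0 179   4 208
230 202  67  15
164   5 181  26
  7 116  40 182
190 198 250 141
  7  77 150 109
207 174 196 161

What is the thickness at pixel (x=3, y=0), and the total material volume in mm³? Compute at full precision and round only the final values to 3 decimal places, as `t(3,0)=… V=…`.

t(3,0)=0.961 V=43.743

span = t_max - t_min = 2.03 - 0.72 = 1.310
L(3,0) = 208, L_eff = 208/255 = 0.815686
t(3,0) = 2.03 - 1.310·0.815686 = 0.961
Σt over all 7·4 pixels = 165459/4250 ≈ 38.9315294
V = pitch²·Σt = 1.06²·165459/4250 = 43.743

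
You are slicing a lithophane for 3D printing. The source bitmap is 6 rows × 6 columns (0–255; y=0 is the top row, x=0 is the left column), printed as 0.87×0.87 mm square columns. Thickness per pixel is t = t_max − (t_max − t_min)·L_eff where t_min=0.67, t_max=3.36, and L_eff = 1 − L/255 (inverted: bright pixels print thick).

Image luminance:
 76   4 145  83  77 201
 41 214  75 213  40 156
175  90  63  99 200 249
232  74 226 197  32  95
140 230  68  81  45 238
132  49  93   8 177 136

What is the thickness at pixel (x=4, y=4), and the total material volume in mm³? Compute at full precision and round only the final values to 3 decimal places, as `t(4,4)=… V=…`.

t(4,4)=1.145 V=53.820

span = t_max - t_min = 3.36 - 0.67 = 2.690
L(4,4) = 45, L_eff = 1 - 45/255 = 0.823529 (inverted)
t(4,4) = 3.36 - 2.690·0.823529 = 1.145
Σt over all 6·6 pixels = 53329/750 ≈ 71.1053333
V = pitch²·Σt = 0.87²·53329/750 = 53.820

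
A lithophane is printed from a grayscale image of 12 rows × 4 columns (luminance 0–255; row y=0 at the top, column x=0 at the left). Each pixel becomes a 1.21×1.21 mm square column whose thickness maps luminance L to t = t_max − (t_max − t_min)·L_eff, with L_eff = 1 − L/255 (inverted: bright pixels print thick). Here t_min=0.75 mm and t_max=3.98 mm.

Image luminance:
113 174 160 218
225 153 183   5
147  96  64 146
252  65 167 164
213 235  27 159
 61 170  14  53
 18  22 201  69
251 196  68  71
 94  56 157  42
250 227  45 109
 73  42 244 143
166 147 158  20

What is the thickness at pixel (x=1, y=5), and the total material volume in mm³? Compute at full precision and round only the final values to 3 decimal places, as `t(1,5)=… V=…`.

t(1,5)=2.903 V=166.446

span = t_max - t_min = 3.98 - 0.75 = 3.230
L(1,5) = 170, L_eff = 1 - 170/255 = 0.333333 (inverted)
t(1,5) = 3.98 - 3.230·0.333333 = 2.903
Σt over all 12·4 pixels = 170527/1500 ≈ 113.6846667
V = pitch²·Σt = 1.21²·170527/1500 = 166.446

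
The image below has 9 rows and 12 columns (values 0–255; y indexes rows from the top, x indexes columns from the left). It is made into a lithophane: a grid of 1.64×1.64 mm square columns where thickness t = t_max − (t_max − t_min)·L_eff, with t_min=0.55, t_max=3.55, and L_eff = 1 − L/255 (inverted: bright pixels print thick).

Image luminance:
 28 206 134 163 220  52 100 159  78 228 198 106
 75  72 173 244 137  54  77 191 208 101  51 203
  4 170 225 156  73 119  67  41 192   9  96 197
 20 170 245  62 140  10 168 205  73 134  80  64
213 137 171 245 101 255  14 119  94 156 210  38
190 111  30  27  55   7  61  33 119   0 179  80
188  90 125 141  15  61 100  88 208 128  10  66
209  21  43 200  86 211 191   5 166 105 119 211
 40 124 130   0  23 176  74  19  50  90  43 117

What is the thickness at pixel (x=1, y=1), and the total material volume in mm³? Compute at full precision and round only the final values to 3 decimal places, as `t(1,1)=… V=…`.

span = t_max - t_min = 3.55 - 0.55 = 3.000
L(1,1) = 72, L_eff = 1 - 72/255 = 0.717647 (inverted)
t(1,1) = 3.55 - 3.000·0.717647 = 1.397
Σt over all 9·12 pixels = 3469/17 ≈ 204.0588235
V = pitch²·Σt = 1.64²·3469/17 = 548.837

t(1,1)=1.397 V=548.837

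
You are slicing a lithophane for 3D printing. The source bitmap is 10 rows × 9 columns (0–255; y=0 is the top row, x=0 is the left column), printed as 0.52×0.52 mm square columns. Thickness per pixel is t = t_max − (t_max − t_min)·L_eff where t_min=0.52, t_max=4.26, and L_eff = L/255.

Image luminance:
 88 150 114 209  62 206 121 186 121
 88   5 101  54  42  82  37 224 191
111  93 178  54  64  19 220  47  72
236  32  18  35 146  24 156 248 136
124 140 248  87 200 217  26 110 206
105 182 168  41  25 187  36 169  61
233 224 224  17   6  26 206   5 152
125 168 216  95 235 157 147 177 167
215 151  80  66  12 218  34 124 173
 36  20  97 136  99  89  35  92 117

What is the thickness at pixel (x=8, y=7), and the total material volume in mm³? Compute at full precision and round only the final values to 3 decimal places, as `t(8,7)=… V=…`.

span = t_max - t_min = 4.26 - 0.52 = 3.740
L(8,7) = 167, L_eff = 167/255 = 0.654902
t(8,7) = 4.26 - 3.740·0.654902 = 1.811
Σt over all 10·9 pixels = 85057/375 ≈ 226.8186667
V = pitch²·Σt = 0.52²·85057/375 = 61.332

t(8,7)=1.811 V=61.332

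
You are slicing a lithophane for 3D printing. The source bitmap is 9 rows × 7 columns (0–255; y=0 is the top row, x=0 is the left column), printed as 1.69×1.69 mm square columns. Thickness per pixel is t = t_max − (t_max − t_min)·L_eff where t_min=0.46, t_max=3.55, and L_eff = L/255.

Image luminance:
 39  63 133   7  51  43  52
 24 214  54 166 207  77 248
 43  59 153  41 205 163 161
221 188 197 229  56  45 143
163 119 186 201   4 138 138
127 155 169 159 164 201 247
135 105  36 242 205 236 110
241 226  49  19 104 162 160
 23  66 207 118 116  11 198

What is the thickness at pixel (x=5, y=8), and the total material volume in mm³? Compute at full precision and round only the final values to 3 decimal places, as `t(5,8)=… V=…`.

t(5,8)=3.417 V=354.210

span = t_max - t_min = 3.55 - 0.46 = 3.090
L(5,8) = 11, L_eff = 11/255 = 0.043137
t(5,8) = 3.55 - 3.090·0.043137 = 3.417
Σt over all 9·7 pixels = 1054159/8500 ≈ 124.0187059
V = pitch²·Σt = 1.69²·1054159/8500 = 354.210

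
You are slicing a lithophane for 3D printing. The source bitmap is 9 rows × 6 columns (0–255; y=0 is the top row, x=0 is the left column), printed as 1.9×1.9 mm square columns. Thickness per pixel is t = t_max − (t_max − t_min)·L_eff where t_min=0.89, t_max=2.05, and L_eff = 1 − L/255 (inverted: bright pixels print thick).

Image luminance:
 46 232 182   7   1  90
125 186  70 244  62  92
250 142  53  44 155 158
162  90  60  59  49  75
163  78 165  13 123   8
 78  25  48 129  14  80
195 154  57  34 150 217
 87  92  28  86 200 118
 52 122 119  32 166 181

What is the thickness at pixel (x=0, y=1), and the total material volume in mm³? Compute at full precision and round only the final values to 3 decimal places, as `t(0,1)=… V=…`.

span = t_max - t_min = 2.05 - 0.89 = 1.160
L(0,1) = 125, L_eff = 1 - 125/255 = 0.509804 (inverted)
t(0,1) = 2.05 - 1.160·0.509804 = 1.459
Σt over all 9·6 pixels = 940349/12750 ≈ 73.7528627
V = pitch²·Σt = 1.9²·940349/12750 = 266.248

t(0,1)=1.459 V=266.248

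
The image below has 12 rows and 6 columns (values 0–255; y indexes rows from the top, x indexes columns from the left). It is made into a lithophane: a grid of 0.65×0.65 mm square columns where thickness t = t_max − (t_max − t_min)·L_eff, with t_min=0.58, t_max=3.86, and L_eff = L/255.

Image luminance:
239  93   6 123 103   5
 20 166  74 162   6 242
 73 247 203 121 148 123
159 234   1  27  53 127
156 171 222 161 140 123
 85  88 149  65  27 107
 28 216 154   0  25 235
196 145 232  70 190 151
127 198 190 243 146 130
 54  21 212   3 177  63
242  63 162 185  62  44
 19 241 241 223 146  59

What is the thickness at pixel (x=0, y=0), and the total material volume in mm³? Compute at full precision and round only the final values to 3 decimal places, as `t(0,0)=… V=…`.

span = t_max - t_min = 3.86 - 0.58 = 3.280
L(0,0) = 239, L_eff = 239/255 = 0.937255
t(0,0) = 3.86 - 3.280·0.937255 = 0.786
Σt over all 12·6 pixels = 1022096/6375 ≈ 160.3287843
V = pitch²·Σt = 0.65²·1022096/6375 = 67.739

t(0,0)=0.786 V=67.739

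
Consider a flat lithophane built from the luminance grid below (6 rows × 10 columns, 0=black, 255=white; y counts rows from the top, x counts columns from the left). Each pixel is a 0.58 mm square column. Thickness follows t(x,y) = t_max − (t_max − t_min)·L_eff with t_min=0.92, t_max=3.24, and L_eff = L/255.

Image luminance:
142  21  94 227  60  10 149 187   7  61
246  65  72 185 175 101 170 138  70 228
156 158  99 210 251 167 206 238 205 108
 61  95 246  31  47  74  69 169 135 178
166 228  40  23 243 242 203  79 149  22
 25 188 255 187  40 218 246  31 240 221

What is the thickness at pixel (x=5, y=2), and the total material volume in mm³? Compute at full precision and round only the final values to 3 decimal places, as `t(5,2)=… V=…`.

span = t_max - t_min = 3.24 - 0.92 = 2.320
L(5,2) = 167, L_eff = 167/255 = 0.654902
t(5,2) = 3.24 - 2.320·0.654902 = 1.721
Σt over all 6·10 pixels = 754594/6375 ≈ 118.3676863
V = pitch²·Σt = 0.58²·754594/6375 = 39.819

t(5,2)=1.721 V=39.819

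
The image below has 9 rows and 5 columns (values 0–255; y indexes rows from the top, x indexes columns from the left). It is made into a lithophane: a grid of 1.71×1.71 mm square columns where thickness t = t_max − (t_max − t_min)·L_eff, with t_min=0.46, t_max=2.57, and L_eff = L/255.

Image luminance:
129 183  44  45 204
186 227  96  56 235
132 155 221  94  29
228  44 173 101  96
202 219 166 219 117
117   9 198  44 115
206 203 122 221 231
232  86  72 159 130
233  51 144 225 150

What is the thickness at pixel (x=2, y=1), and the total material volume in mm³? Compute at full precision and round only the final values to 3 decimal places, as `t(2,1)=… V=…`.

t(2,1)=1.776 V=179.716

span = t_max - t_min = 2.57 - 0.46 = 2.110
L(2,1) = 96, L_eff = 96/255 = 0.376471
t(2,1) = 2.57 - 2.110·0.376471 = 1.776
Σt over all 9·5 pixels = 130603/2125 ≈ 61.4602353
V = pitch²·Σt = 1.71²·130603/2125 = 179.716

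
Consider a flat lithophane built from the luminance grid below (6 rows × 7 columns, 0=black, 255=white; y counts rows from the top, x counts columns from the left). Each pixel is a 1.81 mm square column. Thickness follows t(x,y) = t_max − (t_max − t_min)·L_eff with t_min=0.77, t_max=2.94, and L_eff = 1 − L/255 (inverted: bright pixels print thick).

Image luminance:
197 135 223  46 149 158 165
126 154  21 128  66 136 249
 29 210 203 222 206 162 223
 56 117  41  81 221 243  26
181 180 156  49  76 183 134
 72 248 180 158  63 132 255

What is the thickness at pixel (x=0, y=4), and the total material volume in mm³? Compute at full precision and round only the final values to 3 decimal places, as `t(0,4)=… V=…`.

t(0,4)=2.310 V=274.896

span = t_max - t_min = 2.94 - 0.77 = 2.170
L(0,4) = 181, L_eff = 1 - 181/255 = 0.290196 (inverted)
t(0,4) = 2.94 - 2.170·0.290196 = 2.310
Σt over all 6·7 pixels = 71323/850 ≈ 83.9094118
V = pitch²·Σt = 1.81²·71323/850 = 274.896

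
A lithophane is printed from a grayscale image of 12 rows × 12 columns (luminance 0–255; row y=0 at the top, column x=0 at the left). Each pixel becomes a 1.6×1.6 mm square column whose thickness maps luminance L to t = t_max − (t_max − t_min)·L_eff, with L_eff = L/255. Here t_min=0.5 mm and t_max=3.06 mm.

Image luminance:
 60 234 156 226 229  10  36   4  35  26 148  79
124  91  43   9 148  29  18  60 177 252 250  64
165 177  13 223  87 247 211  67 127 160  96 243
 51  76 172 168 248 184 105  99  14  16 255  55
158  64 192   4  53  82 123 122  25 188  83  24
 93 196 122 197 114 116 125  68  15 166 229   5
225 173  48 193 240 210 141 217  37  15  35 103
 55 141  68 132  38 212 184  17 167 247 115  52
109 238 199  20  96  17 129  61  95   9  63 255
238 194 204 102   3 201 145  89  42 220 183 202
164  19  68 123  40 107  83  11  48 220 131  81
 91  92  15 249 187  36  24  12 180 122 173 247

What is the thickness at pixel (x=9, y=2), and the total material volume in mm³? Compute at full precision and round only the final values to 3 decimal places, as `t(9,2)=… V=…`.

t(9,2)=1.454 V=690.284

span = t_max - t_min = 3.06 - 0.5 = 2.560
L(9,2) = 160, L_eff = 160/255 = 0.627451
t(9,2) = 3.06 - 2.560·0.627451 = 1.454
Σt over all 12·12 pixels = 1718968/6375 ≈ 269.6420392
V = pitch²·Σt = 1.6²·1718968/6375 = 690.284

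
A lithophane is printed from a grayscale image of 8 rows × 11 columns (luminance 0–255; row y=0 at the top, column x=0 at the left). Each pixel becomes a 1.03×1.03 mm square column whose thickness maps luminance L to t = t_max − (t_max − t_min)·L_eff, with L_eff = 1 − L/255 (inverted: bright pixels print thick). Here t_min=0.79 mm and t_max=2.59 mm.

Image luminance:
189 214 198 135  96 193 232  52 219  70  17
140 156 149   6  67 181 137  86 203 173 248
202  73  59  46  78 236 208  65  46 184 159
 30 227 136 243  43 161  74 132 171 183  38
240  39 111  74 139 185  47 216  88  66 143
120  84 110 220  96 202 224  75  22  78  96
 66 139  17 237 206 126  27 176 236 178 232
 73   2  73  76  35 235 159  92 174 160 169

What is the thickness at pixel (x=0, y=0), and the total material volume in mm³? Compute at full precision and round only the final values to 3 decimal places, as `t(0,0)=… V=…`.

t(0,0)=2.124 V=160.009

span = t_max - t_min = 2.59 - 0.79 = 1.800
L(0,0) = 189, L_eff = 1 - 189/255 = 0.258824 (inverted)
t(0,0) = 2.59 - 1.800·0.258824 = 2.124
Σt over all 8·11 pixels = 2564/17 ≈ 150.8235294
V = pitch²·Σt = 1.03²·2564/17 = 160.009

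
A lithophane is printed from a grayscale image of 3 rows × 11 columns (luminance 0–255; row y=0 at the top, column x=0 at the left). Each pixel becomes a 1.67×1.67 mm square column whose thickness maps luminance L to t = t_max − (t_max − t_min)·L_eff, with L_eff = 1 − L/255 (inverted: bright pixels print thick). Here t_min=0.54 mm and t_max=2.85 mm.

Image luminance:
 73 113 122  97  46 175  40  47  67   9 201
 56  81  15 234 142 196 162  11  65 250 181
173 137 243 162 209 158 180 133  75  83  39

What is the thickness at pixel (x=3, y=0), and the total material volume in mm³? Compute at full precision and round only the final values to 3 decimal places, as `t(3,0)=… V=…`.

t(3,0)=1.419 V=150.123

span = t_max - t_min = 2.85 - 0.54 = 2.310
L(3,0) = 97, L_eff = 1 - 97/255 = 0.619608 (inverted)
t(3,0) = 2.85 - 2.310·0.619608 = 1.419
Σt over all 3·11 pixels = 91509/1700 ≈ 53.8288235
V = pitch²·Σt = 1.67²·91509/1700 = 150.123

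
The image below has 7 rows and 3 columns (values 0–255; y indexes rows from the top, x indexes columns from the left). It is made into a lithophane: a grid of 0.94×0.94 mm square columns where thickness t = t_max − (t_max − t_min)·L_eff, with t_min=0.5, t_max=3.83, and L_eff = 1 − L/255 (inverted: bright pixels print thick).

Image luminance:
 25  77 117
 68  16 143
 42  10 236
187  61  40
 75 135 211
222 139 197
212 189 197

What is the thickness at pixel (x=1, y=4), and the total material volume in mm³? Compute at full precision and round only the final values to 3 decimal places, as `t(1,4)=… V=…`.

t(1,4)=2.263 V=39.267

span = t_max - t_min = 3.83 - 0.5 = 3.330
L(1,4) = 135, L_eff = 1 - 135/255 = 0.470588 (inverted)
t(1,4) = 3.83 - 3.330·0.470588 = 2.263
Σt over all 7·3 pixels = 377739/8500 ≈ 44.4398824
V = pitch²·Σt = 0.94²·377739/8500 = 39.267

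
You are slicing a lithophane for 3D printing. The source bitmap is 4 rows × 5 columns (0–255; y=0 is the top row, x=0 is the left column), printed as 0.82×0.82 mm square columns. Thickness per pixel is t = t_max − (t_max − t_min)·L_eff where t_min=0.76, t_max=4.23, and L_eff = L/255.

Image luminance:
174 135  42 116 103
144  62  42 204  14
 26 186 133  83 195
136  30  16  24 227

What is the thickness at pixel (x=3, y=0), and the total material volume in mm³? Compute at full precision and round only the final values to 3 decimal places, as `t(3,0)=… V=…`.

t(3,0)=2.651 V=37.743

span = t_max - t_min = 4.23 - 0.76 = 3.470
L(3,0) = 116, L_eff = 116/255 = 0.454902
t(3,0) = 4.23 - 3.470·0.454902 = 2.651
Σt over all 4·5 pixels = 357844/6375 ≈ 56.1323922
V = pitch²·Σt = 0.82²·357844/6375 = 37.743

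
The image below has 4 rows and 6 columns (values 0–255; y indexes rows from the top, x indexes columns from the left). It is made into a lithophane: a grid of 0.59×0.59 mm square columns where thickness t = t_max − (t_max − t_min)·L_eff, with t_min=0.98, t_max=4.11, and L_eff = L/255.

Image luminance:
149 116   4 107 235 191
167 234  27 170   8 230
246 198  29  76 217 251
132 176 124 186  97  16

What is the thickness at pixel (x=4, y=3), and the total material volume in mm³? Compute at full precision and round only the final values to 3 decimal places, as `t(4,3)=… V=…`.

span = t_max - t_min = 4.11 - 0.98 = 3.130
L(4,3) = 97, L_eff = 97/255 = 0.380392
t(4,3) = 4.11 - 3.130·0.380392 = 2.919
Σt over all 4·6 pixels = 727751/12750 ≈ 57.0785098
V = pitch²·Σt = 0.59²·727751/12750 = 19.869

t(4,3)=2.919 V=19.869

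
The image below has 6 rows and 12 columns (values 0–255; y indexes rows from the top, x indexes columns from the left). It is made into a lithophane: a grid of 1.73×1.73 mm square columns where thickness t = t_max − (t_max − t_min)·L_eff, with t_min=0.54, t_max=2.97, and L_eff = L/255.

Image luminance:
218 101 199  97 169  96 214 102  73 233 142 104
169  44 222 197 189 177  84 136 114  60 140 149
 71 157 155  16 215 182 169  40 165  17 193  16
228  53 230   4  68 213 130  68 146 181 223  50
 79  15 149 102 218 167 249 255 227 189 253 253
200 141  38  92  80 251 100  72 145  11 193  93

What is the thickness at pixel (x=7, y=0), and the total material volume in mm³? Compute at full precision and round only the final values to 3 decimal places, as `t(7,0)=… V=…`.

t(7,0)=1.998 V=355.053

span = t_max - t_min = 2.97 - 0.54 = 2.430
L(7,0) = 102, L_eff = 102/255 = 0.400000
t(7,0) = 2.97 - 2.430·0.400000 = 1.998
Σt over all 6·12 pixels = 1008369/8500 ≈ 118.6316471
V = pitch²·Σt = 1.73²·1008369/8500 = 355.053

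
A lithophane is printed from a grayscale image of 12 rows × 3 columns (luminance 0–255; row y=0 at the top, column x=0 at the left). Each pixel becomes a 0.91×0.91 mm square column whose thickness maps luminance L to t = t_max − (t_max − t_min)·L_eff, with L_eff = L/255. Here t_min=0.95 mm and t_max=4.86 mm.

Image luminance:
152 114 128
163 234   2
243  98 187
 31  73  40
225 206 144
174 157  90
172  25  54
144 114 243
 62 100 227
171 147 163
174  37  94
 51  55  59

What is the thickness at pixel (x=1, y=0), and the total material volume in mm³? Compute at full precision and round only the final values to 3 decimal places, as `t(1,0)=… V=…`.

t(1,0)=3.112 V=87.073

span = t_max - t_min = 4.86 - 0.95 = 3.910
L(1,0) = 114, L_eff = 114/255 = 0.447059
t(1,0) = 4.86 - 3.910·0.447059 = 3.112
Σt over all 12·3 pixels = 157721/1500 ≈ 105.1473333
V = pitch²·Σt = 0.91²·157721/1500 = 87.073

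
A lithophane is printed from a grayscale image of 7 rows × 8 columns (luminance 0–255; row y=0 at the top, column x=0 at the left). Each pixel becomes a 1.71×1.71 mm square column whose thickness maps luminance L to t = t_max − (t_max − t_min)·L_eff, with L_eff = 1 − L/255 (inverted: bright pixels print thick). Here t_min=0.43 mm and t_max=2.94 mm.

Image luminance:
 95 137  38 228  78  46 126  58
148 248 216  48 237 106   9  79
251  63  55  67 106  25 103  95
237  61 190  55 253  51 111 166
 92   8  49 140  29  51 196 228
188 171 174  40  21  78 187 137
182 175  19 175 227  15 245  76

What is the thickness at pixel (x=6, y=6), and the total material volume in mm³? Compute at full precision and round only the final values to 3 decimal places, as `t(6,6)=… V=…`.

span = t_max - t_min = 2.94 - 0.43 = 2.510
L(6,6) = 245, L_eff = 1 - 245/255 = 0.039216 (inverted)
t(6,6) = 2.94 - 2.510·0.039216 = 2.842
Σt over all 7·8 pixels = 2292979/25500 ≈ 89.9207451
V = pitch²·Σt = 1.71²·2292979/25500 = 262.937

t(6,6)=2.842 V=262.937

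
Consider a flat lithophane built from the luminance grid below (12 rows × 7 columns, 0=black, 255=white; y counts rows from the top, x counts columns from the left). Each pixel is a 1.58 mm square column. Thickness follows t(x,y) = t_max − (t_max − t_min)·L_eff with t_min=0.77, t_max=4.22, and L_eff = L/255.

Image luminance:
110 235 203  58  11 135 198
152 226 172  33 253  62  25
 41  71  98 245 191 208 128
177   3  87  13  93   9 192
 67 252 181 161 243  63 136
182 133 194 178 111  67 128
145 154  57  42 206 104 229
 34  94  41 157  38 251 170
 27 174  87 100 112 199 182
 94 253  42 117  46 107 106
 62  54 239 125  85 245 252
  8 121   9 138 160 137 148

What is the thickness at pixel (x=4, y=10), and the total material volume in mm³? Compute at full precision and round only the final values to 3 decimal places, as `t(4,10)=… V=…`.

t(4,10)=3.070 V=524.344

span = t_max - t_min = 4.22 - 0.77 = 3.450
L(4,10) = 85, L_eff = 85/255 = 0.333333
t(4,10) = 4.22 - 3.450·0.333333 = 3.070
Σt over all 12·7 pixels = 210.04
V = pitch²·Σt = 1.58²·210.04 = 524.344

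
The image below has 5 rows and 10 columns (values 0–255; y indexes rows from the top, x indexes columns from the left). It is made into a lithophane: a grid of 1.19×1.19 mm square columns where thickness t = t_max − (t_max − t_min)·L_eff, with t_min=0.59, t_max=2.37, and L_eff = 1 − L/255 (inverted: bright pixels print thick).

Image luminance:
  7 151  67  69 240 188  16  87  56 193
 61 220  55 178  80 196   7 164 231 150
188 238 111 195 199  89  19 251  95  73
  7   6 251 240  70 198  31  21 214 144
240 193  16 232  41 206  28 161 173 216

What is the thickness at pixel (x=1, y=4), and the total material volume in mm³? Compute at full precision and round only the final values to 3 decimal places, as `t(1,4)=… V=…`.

span = t_max - t_min = 2.37 - 0.59 = 1.780
L(1,4) = 193, L_eff = 1 - 193/255 = 0.243137 (inverted)
t(1,4) = 2.37 - 1.780·0.243137 = 1.937
Σt over all 5·10 pixels = 56479/750 ≈ 75.3053333
V = pitch²·Σt = 1.19²·56479/750 = 106.640

t(1,4)=1.937 V=106.640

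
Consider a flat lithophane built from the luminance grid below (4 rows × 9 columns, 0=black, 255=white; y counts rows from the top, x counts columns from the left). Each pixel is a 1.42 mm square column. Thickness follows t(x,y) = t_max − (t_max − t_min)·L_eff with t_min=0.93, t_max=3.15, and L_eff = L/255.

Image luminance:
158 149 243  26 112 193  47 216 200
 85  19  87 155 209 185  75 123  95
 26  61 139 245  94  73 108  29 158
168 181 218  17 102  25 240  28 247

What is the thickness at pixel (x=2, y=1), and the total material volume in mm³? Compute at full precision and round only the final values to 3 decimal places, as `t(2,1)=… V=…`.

span = t_max - t_min = 3.15 - 0.93 = 2.220
L(2,1) = 87, L_eff = 87/255 = 0.341176
t(2,1) = 3.15 - 2.220·0.341176 = 2.393
Σt over all 4·9 pixels = 157059/2125 ≈ 73.9101176
V = pitch²·Σt = 1.42²·157059/2125 = 149.032

t(2,1)=2.393 V=149.032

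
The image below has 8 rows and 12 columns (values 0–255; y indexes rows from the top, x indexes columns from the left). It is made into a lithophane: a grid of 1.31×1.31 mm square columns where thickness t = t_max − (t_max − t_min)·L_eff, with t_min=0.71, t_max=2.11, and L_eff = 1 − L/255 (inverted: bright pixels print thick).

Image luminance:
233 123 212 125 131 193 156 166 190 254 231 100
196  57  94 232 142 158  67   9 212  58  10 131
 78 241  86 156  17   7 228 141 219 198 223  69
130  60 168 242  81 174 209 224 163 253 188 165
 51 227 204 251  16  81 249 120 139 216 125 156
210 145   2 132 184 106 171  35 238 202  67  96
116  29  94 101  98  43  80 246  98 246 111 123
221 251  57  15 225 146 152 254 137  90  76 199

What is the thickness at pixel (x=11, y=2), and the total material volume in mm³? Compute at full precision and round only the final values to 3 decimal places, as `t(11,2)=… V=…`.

span = t_max - t_min = 2.11 - 0.71 = 1.400
L(11,2) = 69, L_eff = 1 - 69/255 = 0.729412 (inverted)
t(11,2) = 2.11 - 1.400·0.729412 = 1.089
Σt over all 8·12 pixels = 183721/1275 ≈ 144.0949020
V = pitch²·Σt = 1.31²·183721/1275 = 247.281

t(11,2)=1.089 V=247.281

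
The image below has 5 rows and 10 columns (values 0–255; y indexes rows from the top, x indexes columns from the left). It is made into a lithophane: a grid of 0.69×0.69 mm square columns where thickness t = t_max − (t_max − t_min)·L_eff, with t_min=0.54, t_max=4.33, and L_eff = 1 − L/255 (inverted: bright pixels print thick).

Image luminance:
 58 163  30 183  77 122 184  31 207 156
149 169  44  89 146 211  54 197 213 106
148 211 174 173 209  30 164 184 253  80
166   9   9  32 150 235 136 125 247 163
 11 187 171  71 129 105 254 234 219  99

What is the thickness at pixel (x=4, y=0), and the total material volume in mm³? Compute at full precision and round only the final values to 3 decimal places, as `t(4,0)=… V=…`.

span = t_max - t_min = 4.33 - 0.54 = 3.790
L(4,0) = 77, L_eff = 1 - 77/255 = 0.698039 (inverted)
t(4,0) = 4.33 - 3.790·0.698039 = 1.684
Σt over all 5·10 pixels = 3328993/25500 ≈ 130.5487451
V = pitch²·Σt = 0.69²·3328993/25500 = 62.154

t(4,0)=1.684 V=62.154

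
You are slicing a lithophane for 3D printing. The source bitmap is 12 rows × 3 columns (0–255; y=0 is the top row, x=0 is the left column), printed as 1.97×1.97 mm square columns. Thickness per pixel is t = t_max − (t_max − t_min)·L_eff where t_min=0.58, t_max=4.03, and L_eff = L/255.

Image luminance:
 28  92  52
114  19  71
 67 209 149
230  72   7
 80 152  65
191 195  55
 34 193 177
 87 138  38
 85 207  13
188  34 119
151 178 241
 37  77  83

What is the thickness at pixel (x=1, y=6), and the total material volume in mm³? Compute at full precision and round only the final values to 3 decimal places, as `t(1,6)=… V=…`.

t(1,6)=1.419 V=356.796

span = t_max - t_min = 4.03 - 0.58 = 3.450
L(1,6) = 193, L_eff = 193/255 = 0.756863
t(1,6) = 4.03 - 3.450·0.756863 = 1.419
Σt over all 12·3 pixels = 39073/425 ≈ 91.9364706
V = pitch²·Σt = 1.97²·39073/425 = 356.796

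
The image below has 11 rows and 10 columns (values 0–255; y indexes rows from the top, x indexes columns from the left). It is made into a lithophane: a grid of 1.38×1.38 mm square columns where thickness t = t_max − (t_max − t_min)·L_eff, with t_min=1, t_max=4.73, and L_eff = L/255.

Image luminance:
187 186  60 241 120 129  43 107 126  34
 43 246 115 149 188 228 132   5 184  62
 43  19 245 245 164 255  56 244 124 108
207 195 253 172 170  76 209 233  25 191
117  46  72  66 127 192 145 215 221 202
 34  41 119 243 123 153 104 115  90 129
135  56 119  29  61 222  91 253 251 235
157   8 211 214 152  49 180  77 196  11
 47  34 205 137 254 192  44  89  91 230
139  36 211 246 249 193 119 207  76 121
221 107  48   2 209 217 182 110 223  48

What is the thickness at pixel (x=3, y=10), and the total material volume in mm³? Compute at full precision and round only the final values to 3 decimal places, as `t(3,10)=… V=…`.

t(3,10)=4.701 V=562.788

span = t_max - t_min = 4.73 - 1 = 3.730
L(3,10) = 2, L_eff = 2/255 = 0.007843
t(3,10) = 4.73 - 3.730·0.007843 = 4.701
Σt over all 11·10 pixels = 7535759/25500 ≈ 295.5199608
V = pitch²·Σt = 1.38²·7535759/25500 = 562.788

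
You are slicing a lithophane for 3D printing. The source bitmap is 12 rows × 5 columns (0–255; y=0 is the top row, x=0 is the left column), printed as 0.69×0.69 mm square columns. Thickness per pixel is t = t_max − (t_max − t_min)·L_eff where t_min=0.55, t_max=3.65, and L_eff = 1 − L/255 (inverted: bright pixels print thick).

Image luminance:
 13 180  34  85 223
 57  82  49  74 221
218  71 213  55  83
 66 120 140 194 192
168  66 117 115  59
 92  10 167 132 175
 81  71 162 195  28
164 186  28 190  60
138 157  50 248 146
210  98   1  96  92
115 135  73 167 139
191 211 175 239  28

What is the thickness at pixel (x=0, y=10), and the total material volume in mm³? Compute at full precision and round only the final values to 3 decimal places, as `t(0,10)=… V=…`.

t(0,10)=1.948 V=58.223

span = t_max - t_min = 3.65 - 0.55 = 3.100
L(0,10) = 115, L_eff = 1 - 115/255 = 0.549020 (inverted)
t(0,10) = 3.65 - 3.100·0.549020 = 1.948
Σt over all 12·5 pixels = 62369/510 ≈ 122.2921569
V = pitch²·Σt = 0.69²·62369/510 = 58.223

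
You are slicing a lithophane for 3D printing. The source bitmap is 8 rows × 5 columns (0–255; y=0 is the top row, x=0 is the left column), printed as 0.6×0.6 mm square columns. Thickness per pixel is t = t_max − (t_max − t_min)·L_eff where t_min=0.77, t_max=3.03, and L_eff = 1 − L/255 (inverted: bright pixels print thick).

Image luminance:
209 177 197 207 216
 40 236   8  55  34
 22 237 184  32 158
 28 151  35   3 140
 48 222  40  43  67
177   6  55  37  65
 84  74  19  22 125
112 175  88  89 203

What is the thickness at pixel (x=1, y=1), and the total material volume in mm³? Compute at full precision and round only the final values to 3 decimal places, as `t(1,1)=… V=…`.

t(1,1)=2.862 V=24.233

span = t_max - t_min = 3.03 - 0.77 = 2.260
L(1,1) = 236, L_eff = 1 - 236/255 = 0.074510 (inverted)
t(1,1) = 3.03 - 2.260·0.074510 = 2.862
Σt over all 8·5 pixels = 85826/1275 ≈ 67.3145098
V = pitch²·Σt = 0.6²·85826/1275 = 24.233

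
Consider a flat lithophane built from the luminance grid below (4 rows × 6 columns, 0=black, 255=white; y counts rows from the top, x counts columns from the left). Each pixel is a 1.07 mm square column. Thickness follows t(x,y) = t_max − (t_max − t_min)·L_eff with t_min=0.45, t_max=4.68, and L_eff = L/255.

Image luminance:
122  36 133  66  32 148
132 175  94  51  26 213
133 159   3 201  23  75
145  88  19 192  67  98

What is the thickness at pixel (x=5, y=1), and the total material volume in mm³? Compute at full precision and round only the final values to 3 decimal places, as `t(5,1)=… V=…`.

t(5,1)=1.147 V=82.426

span = t_max - t_min = 4.68 - 0.45 = 4.230
L(5,1) = 213, L_eff = 213/255 = 0.835294
t(5,1) = 4.68 - 4.230·0.835294 = 1.147
Σt over all 4·6 pixels = 71.994
V = pitch²·Σt = 1.07²·71.994 = 82.426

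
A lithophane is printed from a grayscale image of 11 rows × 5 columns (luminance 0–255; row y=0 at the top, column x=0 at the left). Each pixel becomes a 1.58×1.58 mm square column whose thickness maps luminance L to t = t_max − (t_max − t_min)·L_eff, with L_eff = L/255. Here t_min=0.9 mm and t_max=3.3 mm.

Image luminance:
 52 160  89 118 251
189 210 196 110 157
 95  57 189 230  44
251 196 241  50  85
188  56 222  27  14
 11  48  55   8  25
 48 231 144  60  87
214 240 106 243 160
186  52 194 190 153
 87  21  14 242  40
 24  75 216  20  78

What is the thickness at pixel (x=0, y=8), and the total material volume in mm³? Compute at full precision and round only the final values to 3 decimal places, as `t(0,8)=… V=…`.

span = t_max - t_min = 3.3 - 0.9 = 2.400
L(0,8) = 186, L_eff = 186/255 = 0.729412
t(0,8) = 3.3 - 2.400·0.729412 = 1.549
Σt over all 11·5 pixels = 117.98
V = pitch²·Σt = 1.58²·117.98 = 294.525

t(0,8)=1.549 V=294.525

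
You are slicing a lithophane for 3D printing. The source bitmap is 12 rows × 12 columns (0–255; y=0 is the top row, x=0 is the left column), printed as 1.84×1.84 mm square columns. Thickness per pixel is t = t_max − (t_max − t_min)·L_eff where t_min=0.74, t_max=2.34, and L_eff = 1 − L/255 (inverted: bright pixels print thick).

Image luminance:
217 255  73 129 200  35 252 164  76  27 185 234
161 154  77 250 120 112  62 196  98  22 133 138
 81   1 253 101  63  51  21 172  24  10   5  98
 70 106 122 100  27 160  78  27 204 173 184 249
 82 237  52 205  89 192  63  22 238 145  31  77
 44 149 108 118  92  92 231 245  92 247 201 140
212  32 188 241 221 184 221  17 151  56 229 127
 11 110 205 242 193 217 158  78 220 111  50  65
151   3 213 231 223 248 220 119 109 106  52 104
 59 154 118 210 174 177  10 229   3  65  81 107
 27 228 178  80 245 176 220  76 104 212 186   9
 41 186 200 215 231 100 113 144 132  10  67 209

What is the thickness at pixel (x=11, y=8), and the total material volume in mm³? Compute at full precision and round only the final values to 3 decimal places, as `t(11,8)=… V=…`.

span = t_max - t_min = 2.34 - 0.74 = 1.600
L(11,8) = 104, L_eff = 1 - 104/255 = 0.592157 (inverted)
t(11,8) = 2.34 - 1.600·0.592157 = 1.393
Σt over all 12·12 pixels = 288152/1275 ≈ 226.0015686
V = pitch²·Σt = 1.84²·288152/1275 = 765.151

t(11,8)=1.393 V=765.151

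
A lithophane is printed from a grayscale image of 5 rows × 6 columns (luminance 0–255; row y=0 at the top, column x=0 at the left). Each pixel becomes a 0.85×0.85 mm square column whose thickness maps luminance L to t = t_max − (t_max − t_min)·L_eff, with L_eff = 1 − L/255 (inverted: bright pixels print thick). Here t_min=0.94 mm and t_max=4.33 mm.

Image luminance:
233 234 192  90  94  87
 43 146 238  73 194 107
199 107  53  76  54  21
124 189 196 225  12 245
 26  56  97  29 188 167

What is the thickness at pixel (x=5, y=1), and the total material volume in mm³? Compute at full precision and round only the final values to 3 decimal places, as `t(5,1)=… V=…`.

span = t_max - t_min = 4.33 - 0.94 = 3.390
L(5,1) = 107, L_eff = 1 - 107/255 = 0.580392 (inverted)
t(5,1) = 4.33 - 3.390·0.580392 = 2.362
Σt over all 5·6 pixels = 133707/1700 ≈ 78.6511765
V = pitch²·Σt = 0.85²·133707/1700 = 56.825

t(5,1)=2.362 V=56.825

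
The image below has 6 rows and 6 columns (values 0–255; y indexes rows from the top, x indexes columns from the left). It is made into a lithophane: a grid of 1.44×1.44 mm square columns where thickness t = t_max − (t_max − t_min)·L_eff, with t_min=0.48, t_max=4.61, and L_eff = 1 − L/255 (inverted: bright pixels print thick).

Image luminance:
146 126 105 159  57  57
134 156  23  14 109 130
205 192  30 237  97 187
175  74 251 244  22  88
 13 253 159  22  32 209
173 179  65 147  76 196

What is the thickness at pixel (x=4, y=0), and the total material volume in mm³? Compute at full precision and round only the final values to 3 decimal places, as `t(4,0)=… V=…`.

t(4,0)=1.403 V=188.371

span = t_max - t_min = 4.61 - 0.48 = 4.130
L(4,0) = 57, L_eff = 1 - 57/255 = 0.776471 (inverted)
t(4,0) = 4.61 - 4.130·0.776471 = 1.403
Σt over all 6·6 pixels = 386081/4250 ≈ 90.8425882
V = pitch²·Σt = 1.44²·386081/4250 = 188.371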